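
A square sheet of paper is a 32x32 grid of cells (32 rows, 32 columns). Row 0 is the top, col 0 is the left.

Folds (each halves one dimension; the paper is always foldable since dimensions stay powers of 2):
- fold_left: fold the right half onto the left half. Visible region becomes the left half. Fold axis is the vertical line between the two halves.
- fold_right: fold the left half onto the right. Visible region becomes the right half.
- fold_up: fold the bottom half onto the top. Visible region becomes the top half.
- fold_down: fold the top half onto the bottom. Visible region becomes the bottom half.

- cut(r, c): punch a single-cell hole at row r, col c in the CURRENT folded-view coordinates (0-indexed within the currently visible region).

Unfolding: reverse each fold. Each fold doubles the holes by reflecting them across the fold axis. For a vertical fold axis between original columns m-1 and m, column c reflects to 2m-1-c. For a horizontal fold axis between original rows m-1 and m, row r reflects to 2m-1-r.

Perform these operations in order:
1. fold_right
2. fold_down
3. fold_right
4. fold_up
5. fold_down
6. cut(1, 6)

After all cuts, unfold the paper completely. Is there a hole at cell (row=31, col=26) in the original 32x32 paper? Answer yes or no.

Op 1 fold_right: fold axis v@16; visible region now rows[0,32) x cols[16,32) = 32x16
Op 2 fold_down: fold axis h@16; visible region now rows[16,32) x cols[16,32) = 16x16
Op 3 fold_right: fold axis v@24; visible region now rows[16,32) x cols[24,32) = 16x8
Op 4 fold_up: fold axis h@24; visible region now rows[16,24) x cols[24,32) = 8x8
Op 5 fold_down: fold axis h@20; visible region now rows[20,24) x cols[24,32) = 4x8
Op 6 cut(1, 6): punch at orig (21,30); cuts so far [(21, 30)]; region rows[20,24) x cols[24,32) = 4x8
Unfold 1 (reflect across h@20): 2 holes -> [(18, 30), (21, 30)]
Unfold 2 (reflect across h@24): 4 holes -> [(18, 30), (21, 30), (26, 30), (29, 30)]
Unfold 3 (reflect across v@24): 8 holes -> [(18, 17), (18, 30), (21, 17), (21, 30), (26, 17), (26, 30), (29, 17), (29, 30)]
Unfold 4 (reflect across h@16): 16 holes -> [(2, 17), (2, 30), (5, 17), (5, 30), (10, 17), (10, 30), (13, 17), (13, 30), (18, 17), (18, 30), (21, 17), (21, 30), (26, 17), (26, 30), (29, 17), (29, 30)]
Unfold 5 (reflect across v@16): 32 holes -> [(2, 1), (2, 14), (2, 17), (2, 30), (5, 1), (5, 14), (5, 17), (5, 30), (10, 1), (10, 14), (10, 17), (10, 30), (13, 1), (13, 14), (13, 17), (13, 30), (18, 1), (18, 14), (18, 17), (18, 30), (21, 1), (21, 14), (21, 17), (21, 30), (26, 1), (26, 14), (26, 17), (26, 30), (29, 1), (29, 14), (29, 17), (29, 30)]
Holes: [(2, 1), (2, 14), (2, 17), (2, 30), (5, 1), (5, 14), (5, 17), (5, 30), (10, 1), (10, 14), (10, 17), (10, 30), (13, 1), (13, 14), (13, 17), (13, 30), (18, 1), (18, 14), (18, 17), (18, 30), (21, 1), (21, 14), (21, 17), (21, 30), (26, 1), (26, 14), (26, 17), (26, 30), (29, 1), (29, 14), (29, 17), (29, 30)]

Answer: no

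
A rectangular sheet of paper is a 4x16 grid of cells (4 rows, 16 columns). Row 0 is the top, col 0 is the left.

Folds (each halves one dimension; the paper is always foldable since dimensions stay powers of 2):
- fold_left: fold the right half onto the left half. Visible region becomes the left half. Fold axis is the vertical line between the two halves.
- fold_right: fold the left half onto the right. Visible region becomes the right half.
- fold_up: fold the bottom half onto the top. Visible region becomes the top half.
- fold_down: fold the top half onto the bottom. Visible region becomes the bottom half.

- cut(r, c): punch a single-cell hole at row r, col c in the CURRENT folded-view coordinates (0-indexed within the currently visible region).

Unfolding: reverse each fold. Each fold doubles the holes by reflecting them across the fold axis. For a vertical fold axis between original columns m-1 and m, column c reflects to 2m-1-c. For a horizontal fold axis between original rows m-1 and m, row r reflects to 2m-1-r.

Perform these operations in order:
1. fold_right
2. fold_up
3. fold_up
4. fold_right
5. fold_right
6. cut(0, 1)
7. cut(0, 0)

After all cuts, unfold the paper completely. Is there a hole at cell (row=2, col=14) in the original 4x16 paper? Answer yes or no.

Answer: yes

Derivation:
Op 1 fold_right: fold axis v@8; visible region now rows[0,4) x cols[8,16) = 4x8
Op 2 fold_up: fold axis h@2; visible region now rows[0,2) x cols[8,16) = 2x8
Op 3 fold_up: fold axis h@1; visible region now rows[0,1) x cols[8,16) = 1x8
Op 4 fold_right: fold axis v@12; visible region now rows[0,1) x cols[12,16) = 1x4
Op 5 fold_right: fold axis v@14; visible region now rows[0,1) x cols[14,16) = 1x2
Op 6 cut(0, 1): punch at orig (0,15); cuts so far [(0, 15)]; region rows[0,1) x cols[14,16) = 1x2
Op 7 cut(0, 0): punch at orig (0,14); cuts so far [(0, 14), (0, 15)]; region rows[0,1) x cols[14,16) = 1x2
Unfold 1 (reflect across v@14): 4 holes -> [(0, 12), (0, 13), (0, 14), (0, 15)]
Unfold 2 (reflect across v@12): 8 holes -> [(0, 8), (0, 9), (0, 10), (0, 11), (0, 12), (0, 13), (0, 14), (0, 15)]
Unfold 3 (reflect across h@1): 16 holes -> [(0, 8), (0, 9), (0, 10), (0, 11), (0, 12), (0, 13), (0, 14), (0, 15), (1, 8), (1, 9), (1, 10), (1, 11), (1, 12), (1, 13), (1, 14), (1, 15)]
Unfold 4 (reflect across h@2): 32 holes -> [(0, 8), (0, 9), (0, 10), (0, 11), (0, 12), (0, 13), (0, 14), (0, 15), (1, 8), (1, 9), (1, 10), (1, 11), (1, 12), (1, 13), (1, 14), (1, 15), (2, 8), (2, 9), (2, 10), (2, 11), (2, 12), (2, 13), (2, 14), (2, 15), (3, 8), (3, 9), (3, 10), (3, 11), (3, 12), (3, 13), (3, 14), (3, 15)]
Unfold 5 (reflect across v@8): 64 holes -> [(0, 0), (0, 1), (0, 2), (0, 3), (0, 4), (0, 5), (0, 6), (0, 7), (0, 8), (0, 9), (0, 10), (0, 11), (0, 12), (0, 13), (0, 14), (0, 15), (1, 0), (1, 1), (1, 2), (1, 3), (1, 4), (1, 5), (1, 6), (1, 7), (1, 8), (1, 9), (1, 10), (1, 11), (1, 12), (1, 13), (1, 14), (1, 15), (2, 0), (2, 1), (2, 2), (2, 3), (2, 4), (2, 5), (2, 6), (2, 7), (2, 8), (2, 9), (2, 10), (2, 11), (2, 12), (2, 13), (2, 14), (2, 15), (3, 0), (3, 1), (3, 2), (3, 3), (3, 4), (3, 5), (3, 6), (3, 7), (3, 8), (3, 9), (3, 10), (3, 11), (3, 12), (3, 13), (3, 14), (3, 15)]
Holes: [(0, 0), (0, 1), (0, 2), (0, 3), (0, 4), (0, 5), (0, 6), (0, 7), (0, 8), (0, 9), (0, 10), (0, 11), (0, 12), (0, 13), (0, 14), (0, 15), (1, 0), (1, 1), (1, 2), (1, 3), (1, 4), (1, 5), (1, 6), (1, 7), (1, 8), (1, 9), (1, 10), (1, 11), (1, 12), (1, 13), (1, 14), (1, 15), (2, 0), (2, 1), (2, 2), (2, 3), (2, 4), (2, 5), (2, 6), (2, 7), (2, 8), (2, 9), (2, 10), (2, 11), (2, 12), (2, 13), (2, 14), (2, 15), (3, 0), (3, 1), (3, 2), (3, 3), (3, 4), (3, 5), (3, 6), (3, 7), (3, 8), (3, 9), (3, 10), (3, 11), (3, 12), (3, 13), (3, 14), (3, 15)]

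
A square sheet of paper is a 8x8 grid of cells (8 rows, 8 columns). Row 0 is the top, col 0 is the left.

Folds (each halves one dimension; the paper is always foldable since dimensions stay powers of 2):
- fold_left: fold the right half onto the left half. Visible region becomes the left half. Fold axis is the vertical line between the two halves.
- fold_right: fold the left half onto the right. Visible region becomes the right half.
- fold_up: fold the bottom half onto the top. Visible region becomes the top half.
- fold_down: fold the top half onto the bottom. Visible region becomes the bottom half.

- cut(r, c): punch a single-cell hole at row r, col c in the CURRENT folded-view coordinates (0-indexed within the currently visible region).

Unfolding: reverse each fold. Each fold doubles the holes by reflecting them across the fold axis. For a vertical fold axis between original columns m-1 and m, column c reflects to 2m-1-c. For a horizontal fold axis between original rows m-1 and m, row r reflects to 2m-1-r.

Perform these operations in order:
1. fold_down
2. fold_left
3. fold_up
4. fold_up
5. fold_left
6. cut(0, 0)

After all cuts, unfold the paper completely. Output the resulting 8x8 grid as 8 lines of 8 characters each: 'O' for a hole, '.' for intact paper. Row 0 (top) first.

Answer: O..OO..O
O..OO..O
O..OO..O
O..OO..O
O..OO..O
O..OO..O
O..OO..O
O..OO..O

Derivation:
Op 1 fold_down: fold axis h@4; visible region now rows[4,8) x cols[0,8) = 4x8
Op 2 fold_left: fold axis v@4; visible region now rows[4,8) x cols[0,4) = 4x4
Op 3 fold_up: fold axis h@6; visible region now rows[4,6) x cols[0,4) = 2x4
Op 4 fold_up: fold axis h@5; visible region now rows[4,5) x cols[0,4) = 1x4
Op 5 fold_left: fold axis v@2; visible region now rows[4,5) x cols[0,2) = 1x2
Op 6 cut(0, 0): punch at orig (4,0); cuts so far [(4, 0)]; region rows[4,5) x cols[0,2) = 1x2
Unfold 1 (reflect across v@2): 2 holes -> [(4, 0), (4, 3)]
Unfold 2 (reflect across h@5): 4 holes -> [(4, 0), (4, 3), (5, 0), (5, 3)]
Unfold 3 (reflect across h@6): 8 holes -> [(4, 0), (4, 3), (5, 0), (5, 3), (6, 0), (6, 3), (7, 0), (7, 3)]
Unfold 4 (reflect across v@4): 16 holes -> [(4, 0), (4, 3), (4, 4), (4, 7), (5, 0), (5, 3), (5, 4), (5, 7), (6, 0), (6, 3), (6, 4), (6, 7), (7, 0), (7, 3), (7, 4), (7, 7)]
Unfold 5 (reflect across h@4): 32 holes -> [(0, 0), (0, 3), (0, 4), (0, 7), (1, 0), (1, 3), (1, 4), (1, 7), (2, 0), (2, 3), (2, 4), (2, 7), (3, 0), (3, 3), (3, 4), (3, 7), (4, 0), (4, 3), (4, 4), (4, 7), (5, 0), (5, 3), (5, 4), (5, 7), (6, 0), (6, 3), (6, 4), (6, 7), (7, 0), (7, 3), (7, 4), (7, 7)]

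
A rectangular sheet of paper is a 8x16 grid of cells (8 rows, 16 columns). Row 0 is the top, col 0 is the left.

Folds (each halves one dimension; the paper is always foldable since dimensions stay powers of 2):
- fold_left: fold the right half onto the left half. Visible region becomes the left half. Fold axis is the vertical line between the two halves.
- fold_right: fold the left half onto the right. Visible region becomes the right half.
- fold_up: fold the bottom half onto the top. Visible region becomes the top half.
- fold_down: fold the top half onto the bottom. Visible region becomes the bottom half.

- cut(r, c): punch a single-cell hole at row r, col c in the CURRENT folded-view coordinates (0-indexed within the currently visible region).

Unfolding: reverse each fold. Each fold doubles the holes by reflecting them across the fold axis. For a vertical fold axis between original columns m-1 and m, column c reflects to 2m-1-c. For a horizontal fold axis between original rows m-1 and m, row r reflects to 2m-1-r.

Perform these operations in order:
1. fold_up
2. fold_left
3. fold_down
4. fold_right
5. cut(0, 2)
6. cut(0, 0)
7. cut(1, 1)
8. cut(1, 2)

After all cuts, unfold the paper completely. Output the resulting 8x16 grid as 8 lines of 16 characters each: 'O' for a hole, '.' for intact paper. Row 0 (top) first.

Op 1 fold_up: fold axis h@4; visible region now rows[0,4) x cols[0,16) = 4x16
Op 2 fold_left: fold axis v@8; visible region now rows[0,4) x cols[0,8) = 4x8
Op 3 fold_down: fold axis h@2; visible region now rows[2,4) x cols[0,8) = 2x8
Op 4 fold_right: fold axis v@4; visible region now rows[2,4) x cols[4,8) = 2x4
Op 5 cut(0, 2): punch at orig (2,6); cuts so far [(2, 6)]; region rows[2,4) x cols[4,8) = 2x4
Op 6 cut(0, 0): punch at orig (2,4); cuts so far [(2, 4), (2, 6)]; region rows[2,4) x cols[4,8) = 2x4
Op 7 cut(1, 1): punch at orig (3,5); cuts so far [(2, 4), (2, 6), (3, 5)]; region rows[2,4) x cols[4,8) = 2x4
Op 8 cut(1, 2): punch at orig (3,6); cuts so far [(2, 4), (2, 6), (3, 5), (3, 6)]; region rows[2,4) x cols[4,8) = 2x4
Unfold 1 (reflect across v@4): 8 holes -> [(2, 1), (2, 3), (2, 4), (2, 6), (3, 1), (3, 2), (3, 5), (3, 6)]
Unfold 2 (reflect across h@2): 16 holes -> [(0, 1), (0, 2), (0, 5), (0, 6), (1, 1), (1, 3), (1, 4), (1, 6), (2, 1), (2, 3), (2, 4), (2, 6), (3, 1), (3, 2), (3, 5), (3, 6)]
Unfold 3 (reflect across v@8): 32 holes -> [(0, 1), (0, 2), (0, 5), (0, 6), (0, 9), (0, 10), (0, 13), (0, 14), (1, 1), (1, 3), (1, 4), (1, 6), (1, 9), (1, 11), (1, 12), (1, 14), (2, 1), (2, 3), (2, 4), (2, 6), (2, 9), (2, 11), (2, 12), (2, 14), (3, 1), (3, 2), (3, 5), (3, 6), (3, 9), (3, 10), (3, 13), (3, 14)]
Unfold 4 (reflect across h@4): 64 holes -> [(0, 1), (0, 2), (0, 5), (0, 6), (0, 9), (0, 10), (0, 13), (0, 14), (1, 1), (1, 3), (1, 4), (1, 6), (1, 9), (1, 11), (1, 12), (1, 14), (2, 1), (2, 3), (2, 4), (2, 6), (2, 9), (2, 11), (2, 12), (2, 14), (3, 1), (3, 2), (3, 5), (3, 6), (3, 9), (3, 10), (3, 13), (3, 14), (4, 1), (4, 2), (4, 5), (4, 6), (4, 9), (4, 10), (4, 13), (4, 14), (5, 1), (5, 3), (5, 4), (5, 6), (5, 9), (5, 11), (5, 12), (5, 14), (6, 1), (6, 3), (6, 4), (6, 6), (6, 9), (6, 11), (6, 12), (6, 14), (7, 1), (7, 2), (7, 5), (7, 6), (7, 9), (7, 10), (7, 13), (7, 14)]

Answer: .OO..OO..OO..OO.
.O.OO.O..O.OO.O.
.O.OO.O..O.OO.O.
.OO..OO..OO..OO.
.OO..OO..OO..OO.
.O.OO.O..O.OO.O.
.O.OO.O..O.OO.O.
.OO..OO..OO..OO.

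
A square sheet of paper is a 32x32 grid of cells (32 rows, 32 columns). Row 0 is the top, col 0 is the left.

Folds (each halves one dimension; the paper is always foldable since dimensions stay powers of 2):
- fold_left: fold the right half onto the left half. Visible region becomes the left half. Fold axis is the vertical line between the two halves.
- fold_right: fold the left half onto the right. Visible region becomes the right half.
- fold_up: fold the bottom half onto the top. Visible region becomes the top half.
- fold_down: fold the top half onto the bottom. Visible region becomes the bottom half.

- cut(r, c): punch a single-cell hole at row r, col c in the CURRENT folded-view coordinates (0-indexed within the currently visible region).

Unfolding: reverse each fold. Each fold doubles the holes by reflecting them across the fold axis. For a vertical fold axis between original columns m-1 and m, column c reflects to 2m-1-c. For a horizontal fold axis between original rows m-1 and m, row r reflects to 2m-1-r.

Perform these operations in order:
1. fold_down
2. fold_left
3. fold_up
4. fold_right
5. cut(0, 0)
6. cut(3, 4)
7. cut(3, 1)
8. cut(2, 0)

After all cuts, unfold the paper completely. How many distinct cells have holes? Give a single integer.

Op 1 fold_down: fold axis h@16; visible region now rows[16,32) x cols[0,32) = 16x32
Op 2 fold_left: fold axis v@16; visible region now rows[16,32) x cols[0,16) = 16x16
Op 3 fold_up: fold axis h@24; visible region now rows[16,24) x cols[0,16) = 8x16
Op 4 fold_right: fold axis v@8; visible region now rows[16,24) x cols[8,16) = 8x8
Op 5 cut(0, 0): punch at orig (16,8); cuts so far [(16, 8)]; region rows[16,24) x cols[8,16) = 8x8
Op 6 cut(3, 4): punch at orig (19,12); cuts so far [(16, 8), (19, 12)]; region rows[16,24) x cols[8,16) = 8x8
Op 7 cut(3, 1): punch at orig (19,9); cuts so far [(16, 8), (19, 9), (19, 12)]; region rows[16,24) x cols[8,16) = 8x8
Op 8 cut(2, 0): punch at orig (18,8); cuts so far [(16, 8), (18, 8), (19, 9), (19, 12)]; region rows[16,24) x cols[8,16) = 8x8
Unfold 1 (reflect across v@8): 8 holes -> [(16, 7), (16, 8), (18, 7), (18, 8), (19, 3), (19, 6), (19, 9), (19, 12)]
Unfold 2 (reflect across h@24): 16 holes -> [(16, 7), (16, 8), (18, 7), (18, 8), (19, 3), (19, 6), (19, 9), (19, 12), (28, 3), (28, 6), (28, 9), (28, 12), (29, 7), (29, 8), (31, 7), (31, 8)]
Unfold 3 (reflect across v@16): 32 holes -> [(16, 7), (16, 8), (16, 23), (16, 24), (18, 7), (18, 8), (18, 23), (18, 24), (19, 3), (19, 6), (19, 9), (19, 12), (19, 19), (19, 22), (19, 25), (19, 28), (28, 3), (28, 6), (28, 9), (28, 12), (28, 19), (28, 22), (28, 25), (28, 28), (29, 7), (29, 8), (29, 23), (29, 24), (31, 7), (31, 8), (31, 23), (31, 24)]
Unfold 4 (reflect across h@16): 64 holes -> [(0, 7), (0, 8), (0, 23), (0, 24), (2, 7), (2, 8), (2, 23), (2, 24), (3, 3), (3, 6), (3, 9), (3, 12), (3, 19), (3, 22), (3, 25), (3, 28), (12, 3), (12, 6), (12, 9), (12, 12), (12, 19), (12, 22), (12, 25), (12, 28), (13, 7), (13, 8), (13, 23), (13, 24), (15, 7), (15, 8), (15, 23), (15, 24), (16, 7), (16, 8), (16, 23), (16, 24), (18, 7), (18, 8), (18, 23), (18, 24), (19, 3), (19, 6), (19, 9), (19, 12), (19, 19), (19, 22), (19, 25), (19, 28), (28, 3), (28, 6), (28, 9), (28, 12), (28, 19), (28, 22), (28, 25), (28, 28), (29, 7), (29, 8), (29, 23), (29, 24), (31, 7), (31, 8), (31, 23), (31, 24)]

Answer: 64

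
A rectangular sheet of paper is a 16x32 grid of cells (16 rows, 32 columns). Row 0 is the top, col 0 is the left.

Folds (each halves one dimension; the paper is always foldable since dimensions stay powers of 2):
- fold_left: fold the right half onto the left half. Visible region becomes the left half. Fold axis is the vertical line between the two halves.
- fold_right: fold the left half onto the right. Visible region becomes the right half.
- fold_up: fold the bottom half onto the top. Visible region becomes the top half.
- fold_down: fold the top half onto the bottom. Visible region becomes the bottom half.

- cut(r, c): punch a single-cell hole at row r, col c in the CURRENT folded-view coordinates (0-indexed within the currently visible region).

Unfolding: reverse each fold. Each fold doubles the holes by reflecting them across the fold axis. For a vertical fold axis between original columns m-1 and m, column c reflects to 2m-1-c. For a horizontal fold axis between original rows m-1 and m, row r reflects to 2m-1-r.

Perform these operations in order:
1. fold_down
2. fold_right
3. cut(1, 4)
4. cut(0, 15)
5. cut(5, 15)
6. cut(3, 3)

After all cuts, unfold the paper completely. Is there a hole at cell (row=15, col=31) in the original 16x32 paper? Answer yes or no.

Op 1 fold_down: fold axis h@8; visible region now rows[8,16) x cols[0,32) = 8x32
Op 2 fold_right: fold axis v@16; visible region now rows[8,16) x cols[16,32) = 8x16
Op 3 cut(1, 4): punch at orig (9,20); cuts so far [(9, 20)]; region rows[8,16) x cols[16,32) = 8x16
Op 4 cut(0, 15): punch at orig (8,31); cuts so far [(8, 31), (9, 20)]; region rows[8,16) x cols[16,32) = 8x16
Op 5 cut(5, 15): punch at orig (13,31); cuts so far [(8, 31), (9, 20), (13, 31)]; region rows[8,16) x cols[16,32) = 8x16
Op 6 cut(3, 3): punch at orig (11,19); cuts so far [(8, 31), (9, 20), (11, 19), (13, 31)]; region rows[8,16) x cols[16,32) = 8x16
Unfold 1 (reflect across v@16): 8 holes -> [(8, 0), (8, 31), (9, 11), (9, 20), (11, 12), (11, 19), (13, 0), (13, 31)]
Unfold 2 (reflect across h@8): 16 holes -> [(2, 0), (2, 31), (4, 12), (4, 19), (6, 11), (6, 20), (7, 0), (7, 31), (8, 0), (8, 31), (9, 11), (9, 20), (11, 12), (11, 19), (13, 0), (13, 31)]
Holes: [(2, 0), (2, 31), (4, 12), (4, 19), (6, 11), (6, 20), (7, 0), (7, 31), (8, 0), (8, 31), (9, 11), (9, 20), (11, 12), (11, 19), (13, 0), (13, 31)]

Answer: no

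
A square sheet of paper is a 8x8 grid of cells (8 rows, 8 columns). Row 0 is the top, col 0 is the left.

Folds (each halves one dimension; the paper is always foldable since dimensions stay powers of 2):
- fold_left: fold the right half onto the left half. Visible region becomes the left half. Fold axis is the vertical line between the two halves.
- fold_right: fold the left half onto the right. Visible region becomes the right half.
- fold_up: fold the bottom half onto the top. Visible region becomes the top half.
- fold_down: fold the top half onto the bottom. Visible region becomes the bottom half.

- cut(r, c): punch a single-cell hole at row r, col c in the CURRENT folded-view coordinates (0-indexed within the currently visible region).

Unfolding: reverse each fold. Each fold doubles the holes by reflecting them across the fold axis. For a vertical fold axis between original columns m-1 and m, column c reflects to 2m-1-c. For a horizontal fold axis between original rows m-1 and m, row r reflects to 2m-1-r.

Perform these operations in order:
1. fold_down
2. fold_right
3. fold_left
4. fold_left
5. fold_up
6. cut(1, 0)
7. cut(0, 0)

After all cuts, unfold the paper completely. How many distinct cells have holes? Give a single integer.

Answer: 64

Derivation:
Op 1 fold_down: fold axis h@4; visible region now rows[4,8) x cols[0,8) = 4x8
Op 2 fold_right: fold axis v@4; visible region now rows[4,8) x cols[4,8) = 4x4
Op 3 fold_left: fold axis v@6; visible region now rows[4,8) x cols[4,6) = 4x2
Op 4 fold_left: fold axis v@5; visible region now rows[4,8) x cols[4,5) = 4x1
Op 5 fold_up: fold axis h@6; visible region now rows[4,6) x cols[4,5) = 2x1
Op 6 cut(1, 0): punch at orig (5,4); cuts so far [(5, 4)]; region rows[4,6) x cols[4,5) = 2x1
Op 7 cut(0, 0): punch at orig (4,4); cuts so far [(4, 4), (5, 4)]; region rows[4,6) x cols[4,5) = 2x1
Unfold 1 (reflect across h@6): 4 holes -> [(4, 4), (5, 4), (6, 4), (7, 4)]
Unfold 2 (reflect across v@5): 8 holes -> [(4, 4), (4, 5), (5, 4), (5, 5), (6, 4), (6, 5), (7, 4), (7, 5)]
Unfold 3 (reflect across v@6): 16 holes -> [(4, 4), (4, 5), (4, 6), (4, 7), (5, 4), (5, 5), (5, 6), (5, 7), (6, 4), (6, 5), (6, 6), (6, 7), (7, 4), (7, 5), (7, 6), (7, 7)]
Unfold 4 (reflect across v@4): 32 holes -> [(4, 0), (4, 1), (4, 2), (4, 3), (4, 4), (4, 5), (4, 6), (4, 7), (5, 0), (5, 1), (5, 2), (5, 3), (5, 4), (5, 5), (5, 6), (5, 7), (6, 0), (6, 1), (6, 2), (6, 3), (6, 4), (6, 5), (6, 6), (6, 7), (7, 0), (7, 1), (7, 2), (7, 3), (7, 4), (7, 5), (7, 6), (7, 7)]
Unfold 5 (reflect across h@4): 64 holes -> [(0, 0), (0, 1), (0, 2), (0, 3), (0, 4), (0, 5), (0, 6), (0, 7), (1, 0), (1, 1), (1, 2), (1, 3), (1, 4), (1, 5), (1, 6), (1, 7), (2, 0), (2, 1), (2, 2), (2, 3), (2, 4), (2, 5), (2, 6), (2, 7), (3, 0), (3, 1), (3, 2), (3, 3), (3, 4), (3, 5), (3, 6), (3, 7), (4, 0), (4, 1), (4, 2), (4, 3), (4, 4), (4, 5), (4, 6), (4, 7), (5, 0), (5, 1), (5, 2), (5, 3), (5, 4), (5, 5), (5, 6), (5, 7), (6, 0), (6, 1), (6, 2), (6, 3), (6, 4), (6, 5), (6, 6), (6, 7), (7, 0), (7, 1), (7, 2), (7, 3), (7, 4), (7, 5), (7, 6), (7, 7)]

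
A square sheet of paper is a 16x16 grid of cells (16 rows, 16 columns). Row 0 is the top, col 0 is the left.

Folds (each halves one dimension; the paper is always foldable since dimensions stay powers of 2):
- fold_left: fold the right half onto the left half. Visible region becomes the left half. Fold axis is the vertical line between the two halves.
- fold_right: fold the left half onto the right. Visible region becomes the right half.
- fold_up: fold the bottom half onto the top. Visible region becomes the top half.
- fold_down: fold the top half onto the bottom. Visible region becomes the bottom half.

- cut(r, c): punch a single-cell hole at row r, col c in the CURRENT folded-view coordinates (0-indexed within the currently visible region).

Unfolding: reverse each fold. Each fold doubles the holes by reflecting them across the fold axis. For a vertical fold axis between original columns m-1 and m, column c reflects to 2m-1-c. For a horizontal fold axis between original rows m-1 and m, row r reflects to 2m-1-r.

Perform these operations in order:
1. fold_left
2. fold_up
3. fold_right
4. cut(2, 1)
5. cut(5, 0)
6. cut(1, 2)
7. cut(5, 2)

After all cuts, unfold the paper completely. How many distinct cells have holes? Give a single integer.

Op 1 fold_left: fold axis v@8; visible region now rows[0,16) x cols[0,8) = 16x8
Op 2 fold_up: fold axis h@8; visible region now rows[0,8) x cols[0,8) = 8x8
Op 3 fold_right: fold axis v@4; visible region now rows[0,8) x cols[4,8) = 8x4
Op 4 cut(2, 1): punch at orig (2,5); cuts so far [(2, 5)]; region rows[0,8) x cols[4,8) = 8x4
Op 5 cut(5, 0): punch at orig (5,4); cuts so far [(2, 5), (5, 4)]; region rows[0,8) x cols[4,8) = 8x4
Op 6 cut(1, 2): punch at orig (1,6); cuts so far [(1, 6), (2, 5), (5, 4)]; region rows[0,8) x cols[4,8) = 8x4
Op 7 cut(5, 2): punch at orig (5,6); cuts so far [(1, 6), (2, 5), (5, 4), (5, 6)]; region rows[0,8) x cols[4,8) = 8x4
Unfold 1 (reflect across v@4): 8 holes -> [(1, 1), (1, 6), (2, 2), (2, 5), (5, 1), (5, 3), (5, 4), (5, 6)]
Unfold 2 (reflect across h@8): 16 holes -> [(1, 1), (1, 6), (2, 2), (2, 5), (5, 1), (5, 3), (5, 4), (5, 6), (10, 1), (10, 3), (10, 4), (10, 6), (13, 2), (13, 5), (14, 1), (14, 6)]
Unfold 3 (reflect across v@8): 32 holes -> [(1, 1), (1, 6), (1, 9), (1, 14), (2, 2), (2, 5), (2, 10), (2, 13), (5, 1), (5, 3), (5, 4), (5, 6), (5, 9), (5, 11), (5, 12), (5, 14), (10, 1), (10, 3), (10, 4), (10, 6), (10, 9), (10, 11), (10, 12), (10, 14), (13, 2), (13, 5), (13, 10), (13, 13), (14, 1), (14, 6), (14, 9), (14, 14)]

Answer: 32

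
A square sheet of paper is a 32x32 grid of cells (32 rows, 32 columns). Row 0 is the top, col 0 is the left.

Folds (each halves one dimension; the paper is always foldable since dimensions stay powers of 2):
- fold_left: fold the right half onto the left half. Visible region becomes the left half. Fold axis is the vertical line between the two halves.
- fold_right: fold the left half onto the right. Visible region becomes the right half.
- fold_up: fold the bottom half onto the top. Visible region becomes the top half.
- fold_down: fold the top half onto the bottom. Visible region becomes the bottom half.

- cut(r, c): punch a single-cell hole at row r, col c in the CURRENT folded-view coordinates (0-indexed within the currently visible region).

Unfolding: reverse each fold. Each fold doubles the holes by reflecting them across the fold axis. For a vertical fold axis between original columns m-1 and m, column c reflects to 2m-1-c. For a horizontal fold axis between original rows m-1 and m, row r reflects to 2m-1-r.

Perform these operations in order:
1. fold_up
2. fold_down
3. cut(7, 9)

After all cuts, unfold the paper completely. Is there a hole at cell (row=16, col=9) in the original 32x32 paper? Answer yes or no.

Op 1 fold_up: fold axis h@16; visible region now rows[0,16) x cols[0,32) = 16x32
Op 2 fold_down: fold axis h@8; visible region now rows[8,16) x cols[0,32) = 8x32
Op 3 cut(7, 9): punch at orig (15,9); cuts so far [(15, 9)]; region rows[8,16) x cols[0,32) = 8x32
Unfold 1 (reflect across h@8): 2 holes -> [(0, 9), (15, 9)]
Unfold 2 (reflect across h@16): 4 holes -> [(0, 9), (15, 9), (16, 9), (31, 9)]
Holes: [(0, 9), (15, 9), (16, 9), (31, 9)]

Answer: yes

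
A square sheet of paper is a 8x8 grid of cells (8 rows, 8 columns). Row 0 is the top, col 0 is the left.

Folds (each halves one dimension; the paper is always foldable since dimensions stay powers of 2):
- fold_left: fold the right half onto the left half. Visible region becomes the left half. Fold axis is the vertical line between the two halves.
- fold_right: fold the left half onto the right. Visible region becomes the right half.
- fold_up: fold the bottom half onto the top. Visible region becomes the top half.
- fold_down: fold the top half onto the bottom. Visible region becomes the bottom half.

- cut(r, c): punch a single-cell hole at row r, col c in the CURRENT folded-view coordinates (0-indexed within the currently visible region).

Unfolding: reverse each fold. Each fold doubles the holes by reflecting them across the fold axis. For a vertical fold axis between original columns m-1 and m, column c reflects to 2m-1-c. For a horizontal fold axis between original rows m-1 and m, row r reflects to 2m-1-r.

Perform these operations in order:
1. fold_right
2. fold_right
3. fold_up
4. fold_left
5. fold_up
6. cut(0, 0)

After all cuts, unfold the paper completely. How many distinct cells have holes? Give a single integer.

Op 1 fold_right: fold axis v@4; visible region now rows[0,8) x cols[4,8) = 8x4
Op 2 fold_right: fold axis v@6; visible region now rows[0,8) x cols[6,8) = 8x2
Op 3 fold_up: fold axis h@4; visible region now rows[0,4) x cols[6,8) = 4x2
Op 4 fold_left: fold axis v@7; visible region now rows[0,4) x cols[6,7) = 4x1
Op 5 fold_up: fold axis h@2; visible region now rows[0,2) x cols[6,7) = 2x1
Op 6 cut(0, 0): punch at orig (0,6); cuts so far [(0, 6)]; region rows[0,2) x cols[6,7) = 2x1
Unfold 1 (reflect across h@2): 2 holes -> [(0, 6), (3, 6)]
Unfold 2 (reflect across v@7): 4 holes -> [(0, 6), (0, 7), (3, 6), (3, 7)]
Unfold 3 (reflect across h@4): 8 holes -> [(0, 6), (0, 7), (3, 6), (3, 7), (4, 6), (4, 7), (7, 6), (7, 7)]
Unfold 4 (reflect across v@6): 16 holes -> [(0, 4), (0, 5), (0, 6), (0, 7), (3, 4), (3, 5), (3, 6), (3, 7), (4, 4), (4, 5), (4, 6), (4, 7), (7, 4), (7, 5), (7, 6), (7, 7)]
Unfold 5 (reflect across v@4): 32 holes -> [(0, 0), (0, 1), (0, 2), (0, 3), (0, 4), (0, 5), (0, 6), (0, 7), (3, 0), (3, 1), (3, 2), (3, 3), (3, 4), (3, 5), (3, 6), (3, 7), (4, 0), (4, 1), (4, 2), (4, 3), (4, 4), (4, 5), (4, 6), (4, 7), (7, 0), (7, 1), (7, 2), (7, 3), (7, 4), (7, 5), (7, 6), (7, 7)]

Answer: 32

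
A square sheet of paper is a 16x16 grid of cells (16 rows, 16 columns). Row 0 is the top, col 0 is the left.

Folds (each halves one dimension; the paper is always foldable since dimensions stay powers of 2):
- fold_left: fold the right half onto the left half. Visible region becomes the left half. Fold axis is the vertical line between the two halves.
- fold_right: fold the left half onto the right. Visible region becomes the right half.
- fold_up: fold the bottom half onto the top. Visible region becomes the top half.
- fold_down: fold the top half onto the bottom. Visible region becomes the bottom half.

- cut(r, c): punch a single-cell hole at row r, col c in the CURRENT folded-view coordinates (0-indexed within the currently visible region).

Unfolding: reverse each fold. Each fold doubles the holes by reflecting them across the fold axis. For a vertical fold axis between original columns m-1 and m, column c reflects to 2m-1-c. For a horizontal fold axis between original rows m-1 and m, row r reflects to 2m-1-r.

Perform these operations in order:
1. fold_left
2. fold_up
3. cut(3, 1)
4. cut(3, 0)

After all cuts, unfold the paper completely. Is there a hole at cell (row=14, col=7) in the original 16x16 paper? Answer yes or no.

Op 1 fold_left: fold axis v@8; visible region now rows[0,16) x cols[0,8) = 16x8
Op 2 fold_up: fold axis h@8; visible region now rows[0,8) x cols[0,8) = 8x8
Op 3 cut(3, 1): punch at orig (3,1); cuts so far [(3, 1)]; region rows[0,8) x cols[0,8) = 8x8
Op 4 cut(3, 0): punch at orig (3,0); cuts so far [(3, 0), (3, 1)]; region rows[0,8) x cols[0,8) = 8x8
Unfold 1 (reflect across h@8): 4 holes -> [(3, 0), (3, 1), (12, 0), (12, 1)]
Unfold 2 (reflect across v@8): 8 holes -> [(3, 0), (3, 1), (3, 14), (3, 15), (12, 0), (12, 1), (12, 14), (12, 15)]
Holes: [(3, 0), (3, 1), (3, 14), (3, 15), (12, 0), (12, 1), (12, 14), (12, 15)]

Answer: no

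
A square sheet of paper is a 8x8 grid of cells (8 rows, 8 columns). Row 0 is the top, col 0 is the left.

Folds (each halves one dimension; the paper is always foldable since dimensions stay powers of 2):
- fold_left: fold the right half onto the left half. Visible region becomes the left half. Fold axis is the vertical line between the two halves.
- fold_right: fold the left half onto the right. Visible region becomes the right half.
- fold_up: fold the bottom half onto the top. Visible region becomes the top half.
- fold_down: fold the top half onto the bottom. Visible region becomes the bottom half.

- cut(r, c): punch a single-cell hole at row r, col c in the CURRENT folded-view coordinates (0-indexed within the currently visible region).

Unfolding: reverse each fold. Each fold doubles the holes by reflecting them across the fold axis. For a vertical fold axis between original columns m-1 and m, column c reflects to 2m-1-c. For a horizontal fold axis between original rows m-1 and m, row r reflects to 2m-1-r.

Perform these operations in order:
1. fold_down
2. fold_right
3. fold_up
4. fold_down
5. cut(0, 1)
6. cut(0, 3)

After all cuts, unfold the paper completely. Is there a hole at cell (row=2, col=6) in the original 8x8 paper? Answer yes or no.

Answer: no

Derivation:
Op 1 fold_down: fold axis h@4; visible region now rows[4,8) x cols[0,8) = 4x8
Op 2 fold_right: fold axis v@4; visible region now rows[4,8) x cols[4,8) = 4x4
Op 3 fold_up: fold axis h@6; visible region now rows[4,6) x cols[4,8) = 2x4
Op 4 fold_down: fold axis h@5; visible region now rows[5,6) x cols[4,8) = 1x4
Op 5 cut(0, 1): punch at orig (5,5); cuts so far [(5, 5)]; region rows[5,6) x cols[4,8) = 1x4
Op 6 cut(0, 3): punch at orig (5,7); cuts so far [(5, 5), (5, 7)]; region rows[5,6) x cols[4,8) = 1x4
Unfold 1 (reflect across h@5): 4 holes -> [(4, 5), (4, 7), (5, 5), (5, 7)]
Unfold 2 (reflect across h@6): 8 holes -> [(4, 5), (4, 7), (5, 5), (5, 7), (6, 5), (6, 7), (7, 5), (7, 7)]
Unfold 3 (reflect across v@4): 16 holes -> [(4, 0), (4, 2), (4, 5), (4, 7), (5, 0), (5, 2), (5, 5), (5, 7), (6, 0), (6, 2), (6, 5), (6, 7), (7, 0), (7, 2), (7, 5), (7, 7)]
Unfold 4 (reflect across h@4): 32 holes -> [(0, 0), (0, 2), (0, 5), (0, 7), (1, 0), (1, 2), (1, 5), (1, 7), (2, 0), (2, 2), (2, 5), (2, 7), (3, 0), (3, 2), (3, 5), (3, 7), (4, 0), (4, 2), (4, 5), (4, 7), (5, 0), (5, 2), (5, 5), (5, 7), (6, 0), (6, 2), (6, 5), (6, 7), (7, 0), (7, 2), (7, 5), (7, 7)]
Holes: [(0, 0), (0, 2), (0, 5), (0, 7), (1, 0), (1, 2), (1, 5), (1, 7), (2, 0), (2, 2), (2, 5), (2, 7), (3, 0), (3, 2), (3, 5), (3, 7), (4, 0), (4, 2), (4, 5), (4, 7), (5, 0), (5, 2), (5, 5), (5, 7), (6, 0), (6, 2), (6, 5), (6, 7), (7, 0), (7, 2), (7, 5), (7, 7)]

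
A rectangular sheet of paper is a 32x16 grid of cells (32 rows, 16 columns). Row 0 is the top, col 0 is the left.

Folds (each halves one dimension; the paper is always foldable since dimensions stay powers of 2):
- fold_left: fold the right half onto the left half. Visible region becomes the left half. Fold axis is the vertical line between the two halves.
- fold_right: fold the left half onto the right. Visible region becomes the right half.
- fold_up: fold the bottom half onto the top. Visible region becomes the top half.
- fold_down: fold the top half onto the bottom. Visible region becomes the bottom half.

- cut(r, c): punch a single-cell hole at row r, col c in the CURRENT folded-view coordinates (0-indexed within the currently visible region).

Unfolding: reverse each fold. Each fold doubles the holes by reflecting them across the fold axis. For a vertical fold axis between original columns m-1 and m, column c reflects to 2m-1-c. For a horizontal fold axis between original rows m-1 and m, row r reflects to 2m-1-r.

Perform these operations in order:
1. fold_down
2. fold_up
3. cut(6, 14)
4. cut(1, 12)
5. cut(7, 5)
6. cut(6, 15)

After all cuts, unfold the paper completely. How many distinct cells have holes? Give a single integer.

Op 1 fold_down: fold axis h@16; visible region now rows[16,32) x cols[0,16) = 16x16
Op 2 fold_up: fold axis h@24; visible region now rows[16,24) x cols[0,16) = 8x16
Op 3 cut(6, 14): punch at orig (22,14); cuts so far [(22, 14)]; region rows[16,24) x cols[0,16) = 8x16
Op 4 cut(1, 12): punch at orig (17,12); cuts so far [(17, 12), (22, 14)]; region rows[16,24) x cols[0,16) = 8x16
Op 5 cut(7, 5): punch at orig (23,5); cuts so far [(17, 12), (22, 14), (23, 5)]; region rows[16,24) x cols[0,16) = 8x16
Op 6 cut(6, 15): punch at orig (22,15); cuts so far [(17, 12), (22, 14), (22, 15), (23, 5)]; region rows[16,24) x cols[0,16) = 8x16
Unfold 1 (reflect across h@24): 8 holes -> [(17, 12), (22, 14), (22, 15), (23, 5), (24, 5), (25, 14), (25, 15), (30, 12)]
Unfold 2 (reflect across h@16): 16 holes -> [(1, 12), (6, 14), (6, 15), (7, 5), (8, 5), (9, 14), (9, 15), (14, 12), (17, 12), (22, 14), (22, 15), (23, 5), (24, 5), (25, 14), (25, 15), (30, 12)]

Answer: 16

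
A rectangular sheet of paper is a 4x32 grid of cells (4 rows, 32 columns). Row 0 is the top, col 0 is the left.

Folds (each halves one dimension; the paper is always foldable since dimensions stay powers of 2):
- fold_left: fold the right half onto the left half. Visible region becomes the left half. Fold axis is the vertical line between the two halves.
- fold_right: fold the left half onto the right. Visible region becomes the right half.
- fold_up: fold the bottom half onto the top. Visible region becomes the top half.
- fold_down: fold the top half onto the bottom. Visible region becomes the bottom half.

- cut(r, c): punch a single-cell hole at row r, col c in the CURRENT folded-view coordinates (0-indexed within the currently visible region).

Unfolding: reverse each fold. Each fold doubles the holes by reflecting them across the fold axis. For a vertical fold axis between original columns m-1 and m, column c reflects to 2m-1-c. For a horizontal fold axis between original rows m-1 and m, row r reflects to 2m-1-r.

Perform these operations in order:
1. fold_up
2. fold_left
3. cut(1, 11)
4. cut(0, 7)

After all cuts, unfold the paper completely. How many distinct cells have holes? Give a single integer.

Answer: 8

Derivation:
Op 1 fold_up: fold axis h@2; visible region now rows[0,2) x cols[0,32) = 2x32
Op 2 fold_left: fold axis v@16; visible region now rows[0,2) x cols[0,16) = 2x16
Op 3 cut(1, 11): punch at orig (1,11); cuts so far [(1, 11)]; region rows[0,2) x cols[0,16) = 2x16
Op 4 cut(0, 7): punch at orig (0,7); cuts so far [(0, 7), (1, 11)]; region rows[0,2) x cols[0,16) = 2x16
Unfold 1 (reflect across v@16): 4 holes -> [(0, 7), (0, 24), (1, 11), (1, 20)]
Unfold 2 (reflect across h@2): 8 holes -> [(0, 7), (0, 24), (1, 11), (1, 20), (2, 11), (2, 20), (3, 7), (3, 24)]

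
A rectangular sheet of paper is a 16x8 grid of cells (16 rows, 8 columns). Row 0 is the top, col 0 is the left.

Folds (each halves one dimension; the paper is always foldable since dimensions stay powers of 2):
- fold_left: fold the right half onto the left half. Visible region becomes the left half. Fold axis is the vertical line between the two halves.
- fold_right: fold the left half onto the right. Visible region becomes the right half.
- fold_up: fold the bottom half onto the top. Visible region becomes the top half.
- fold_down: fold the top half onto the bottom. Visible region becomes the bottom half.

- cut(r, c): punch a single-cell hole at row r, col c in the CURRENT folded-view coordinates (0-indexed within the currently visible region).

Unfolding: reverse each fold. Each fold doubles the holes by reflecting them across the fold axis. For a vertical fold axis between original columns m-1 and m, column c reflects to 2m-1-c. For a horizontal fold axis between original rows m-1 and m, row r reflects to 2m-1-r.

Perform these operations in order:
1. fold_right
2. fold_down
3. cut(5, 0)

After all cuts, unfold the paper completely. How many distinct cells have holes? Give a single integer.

Answer: 4

Derivation:
Op 1 fold_right: fold axis v@4; visible region now rows[0,16) x cols[4,8) = 16x4
Op 2 fold_down: fold axis h@8; visible region now rows[8,16) x cols[4,8) = 8x4
Op 3 cut(5, 0): punch at orig (13,4); cuts so far [(13, 4)]; region rows[8,16) x cols[4,8) = 8x4
Unfold 1 (reflect across h@8): 2 holes -> [(2, 4), (13, 4)]
Unfold 2 (reflect across v@4): 4 holes -> [(2, 3), (2, 4), (13, 3), (13, 4)]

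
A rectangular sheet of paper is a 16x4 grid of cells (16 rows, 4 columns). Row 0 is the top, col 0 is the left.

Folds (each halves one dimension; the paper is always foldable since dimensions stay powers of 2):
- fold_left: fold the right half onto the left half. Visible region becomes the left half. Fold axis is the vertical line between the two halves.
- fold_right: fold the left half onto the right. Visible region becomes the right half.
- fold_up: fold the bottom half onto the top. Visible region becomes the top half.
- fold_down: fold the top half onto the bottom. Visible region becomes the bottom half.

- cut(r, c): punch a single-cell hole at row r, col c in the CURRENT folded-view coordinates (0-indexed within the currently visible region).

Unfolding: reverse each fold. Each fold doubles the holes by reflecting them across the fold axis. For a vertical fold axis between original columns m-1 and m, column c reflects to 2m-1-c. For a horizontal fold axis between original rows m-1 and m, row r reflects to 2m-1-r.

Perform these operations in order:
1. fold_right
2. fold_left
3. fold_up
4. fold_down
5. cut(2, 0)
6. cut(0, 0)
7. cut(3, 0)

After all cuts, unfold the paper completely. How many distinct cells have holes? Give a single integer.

Op 1 fold_right: fold axis v@2; visible region now rows[0,16) x cols[2,4) = 16x2
Op 2 fold_left: fold axis v@3; visible region now rows[0,16) x cols[2,3) = 16x1
Op 3 fold_up: fold axis h@8; visible region now rows[0,8) x cols[2,3) = 8x1
Op 4 fold_down: fold axis h@4; visible region now rows[4,8) x cols[2,3) = 4x1
Op 5 cut(2, 0): punch at orig (6,2); cuts so far [(6, 2)]; region rows[4,8) x cols[2,3) = 4x1
Op 6 cut(0, 0): punch at orig (4,2); cuts so far [(4, 2), (6, 2)]; region rows[4,8) x cols[2,3) = 4x1
Op 7 cut(3, 0): punch at orig (7,2); cuts so far [(4, 2), (6, 2), (7, 2)]; region rows[4,8) x cols[2,3) = 4x1
Unfold 1 (reflect across h@4): 6 holes -> [(0, 2), (1, 2), (3, 2), (4, 2), (6, 2), (7, 2)]
Unfold 2 (reflect across h@8): 12 holes -> [(0, 2), (1, 2), (3, 2), (4, 2), (6, 2), (7, 2), (8, 2), (9, 2), (11, 2), (12, 2), (14, 2), (15, 2)]
Unfold 3 (reflect across v@3): 24 holes -> [(0, 2), (0, 3), (1, 2), (1, 3), (3, 2), (3, 3), (4, 2), (4, 3), (6, 2), (6, 3), (7, 2), (7, 3), (8, 2), (8, 3), (9, 2), (9, 3), (11, 2), (11, 3), (12, 2), (12, 3), (14, 2), (14, 3), (15, 2), (15, 3)]
Unfold 4 (reflect across v@2): 48 holes -> [(0, 0), (0, 1), (0, 2), (0, 3), (1, 0), (1, 1), (1, 2), (1, 3), (3, 0), (3, 1), (3, 2), (3, 3), (4, 0), (4, 1), (4, 2), (4, 3), (6, 0), (6, 1), (6, 2), (6, 3), (7, 0), (7, 1), (7, 2), (7, 3), (8, 0), (8, 1), (8, 2), (8, 3), (9, 0), (9, 1), (9, 2), (9, 3), (11, 0), (11, 1), (11, 2), (11, 3), (12, 0), (12, 1), (12, 2), (12, 3), (14, 0), (14, 1), (14, 2), (14, 3), (15, 0), (15, 1), (15, 2), (15, 3)]

Answer: 48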